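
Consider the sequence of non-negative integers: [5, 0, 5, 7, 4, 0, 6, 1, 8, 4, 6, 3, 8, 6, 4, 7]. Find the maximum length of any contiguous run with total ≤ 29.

Extend to the right; shrink from the left whenever the sum exceeds 29:
→ 5: sum 5, len 1
→ 0: sum 5, len 2
→ 5: sum 10, len 3
→ 7: sum 17, len 4
→ 4: sum 21, len 5
→ 0: sum 21, len 6
→ 6: sum 27, len 7
→ 1: sum 28, len 8
→ 8 (dropped 5, 0, 5): sum 26, len 6
→ 4 (dropped 7): sum 23, len 6
→ 6: sum 29, len 7
→ 3 (dropped 4): sum 28, len 7
→ 8 (dropped 0, 6, 1): sum 29, len 5
→ 6 (dropped 8): sum 27, len 5
→ 4 (dropped 4): sum 27, len 5
→ 7 (dropped 6): sum 28, len 5
Longest length seen: 8.

8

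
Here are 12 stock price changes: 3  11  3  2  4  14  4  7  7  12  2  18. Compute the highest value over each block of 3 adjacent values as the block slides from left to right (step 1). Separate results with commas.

3 11 3 → max 11
11 3 2 → max 11
3 2 4 → max 4
2 4 14 → max 14
4 14 4 → max 14
14 4 7 → max 14
4 7 7 → max 7
7 7 12 → max 12
7 12 2 → max 12
12 2 18 → max 18

11, 11, 4, 14, 14, 14, 7, 12, 12, 18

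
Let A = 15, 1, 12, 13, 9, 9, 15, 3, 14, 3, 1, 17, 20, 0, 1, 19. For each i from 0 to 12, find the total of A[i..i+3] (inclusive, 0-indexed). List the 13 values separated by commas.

41, 35, 43, 46, 36, 41, 35, 21, 35, 41, 38, 38, 40

[15, 1, 12, 13] → sum 41
[1, 12, 13, 9] → sum 35
[12, 13, 9, 9] → sum 43
[13, 9, 9, 15] → sum 46
[9, 9, 15, 3] → sum 36
[9, 15, 3, 14] → sum 41
[15, 3, 14, 3] → sum 35
[3, 14, 3, 1] → sum 21
[14, 3, 1, 17] → sum 35
[3, 1, 17, 20] → sum 41
[1, 17, 20, 0] → sum 38
[17, 20, 0, 1] → sum 38
[20, 0, 1, 19] → sum 40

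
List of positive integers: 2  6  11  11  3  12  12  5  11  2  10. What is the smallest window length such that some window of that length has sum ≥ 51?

add 2: running sum 2 < 51
add 6: running sum 8 < 51
add 11: running sum 19 < 51
add 11: running sum 30 < 51
add 3: running sum 33 < 51
add 12: running sum 45 < 51
end 6: [6, 11, 11, 3, 12, 12] sum 55, len 6
end 7: [11, 11, 3, 12, 12, 5] sum 54, len 6
end 8: [11, 3, 12, 12, 5, 11] sum 54, len 6
end 9: [11, 3, 12, 12, 5, 11, 2] sum 56, len 7
end 10: [12, 12, 5, 11, 2, 10] sum 52, len 6
Shortest qualifying length: 6.

6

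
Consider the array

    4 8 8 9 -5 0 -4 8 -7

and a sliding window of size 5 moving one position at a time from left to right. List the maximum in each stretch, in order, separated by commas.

4 8 8 9 -5 → max 9
8 8 9 -5 0 → max 9
8 9 -5 0 -4 → max 9
9 -5 0 -4 8 → max 9
-5 0 -4 8 -7 → max 8

9, 9, 9, 9, 8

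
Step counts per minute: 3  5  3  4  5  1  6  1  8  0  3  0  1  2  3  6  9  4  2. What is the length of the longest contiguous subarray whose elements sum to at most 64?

→ 3: sum 3, len 1
→ 5: sum 8, len 2
→ 3: sum 11, len 3
→ 4: sum 15, len 4
→ 5: sum 20, len 5
→ 1: sum 21, len 6
→ 6: sum 27, len 7
→ 1: sum 28, len 8
→ 8: sum 36, len 9
→ 0: sum 36, len 10
→ 3: sum 39, len 11
→ 0: sum 39, len 12
→ 1: sum 40, len 13
→ 2: sum 42, len 14
→ 3: sum 45, len 15
→ 6: sum 51, len 16
→ 9: sum 60, len 17
→ 4: sum 64, len 18
→ 2 (dropped 3): sum 63, len 18
Longest length seen: 18.

18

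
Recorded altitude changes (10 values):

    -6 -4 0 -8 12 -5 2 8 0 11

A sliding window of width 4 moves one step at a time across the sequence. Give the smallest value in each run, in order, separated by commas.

-8, -8, -8, -8, -5, -5, 0

-6 -4 0 -8 → min -8
-4 0 -8 12 → min -8
0 -8 12 -5 → min -8
-8 12 -5 2 → min -8
12 -5 2 8 → min -5
-5 2 8 0 → min -5
2 8 0 11 → min 0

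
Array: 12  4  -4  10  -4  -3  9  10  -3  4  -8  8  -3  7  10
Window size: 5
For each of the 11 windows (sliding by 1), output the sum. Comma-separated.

12 4 -4 10 -4 → sum 18
4 -4 10 -4 -3 → sum 3
-4 10 -4 -3 9 → sum 8
10 -4 -3 9 10 → sum 22
-4 -3 9 10 -3 → sum 9
-3 9 10 -3 4 → sum 17
9 10 -3 4 -8 → sum 12
10 -3 4 -8 8 → sum 11
-3 4 -8 8 -3 → sum -2
4 -8 8 -3 7 → sum 8
-8 8 -3 7 10 → sum 14

18, 3, 8, 22, 9, 17, 12, 11, -2, 8, 14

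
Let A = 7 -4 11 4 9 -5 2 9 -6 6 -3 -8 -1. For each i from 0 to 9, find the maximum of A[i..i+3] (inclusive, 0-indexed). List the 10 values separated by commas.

11, 11, 11, 9, 9, 9, 9, 9, 6, 6

7 -4 11 4 → max 11
-4 11 4 9 → max 11
11 4 9 -5 → max 11
4 9 -5 2 → max 9
9 -5 2 9 → max 9
-5 2 9 -6 → max 9
2 9 -6 6 → max 9
9 -6 6 -3 → max 9
-6 6 -3 -8 → max 6
6 -3 -8 -1 → max 6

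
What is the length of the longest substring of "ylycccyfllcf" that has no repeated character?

4

[y] len 1
[y, l] len 2
[l, y] len 2
[l, y, c] len 3
[c] len 1
[c] len 1
[c, y] len 2
[c, y, f] len 3
[c, y, f, l] len 4
[l] len 1
[l, c] len 2
[l, c, f] len 3
Longest all-distinct length: 4.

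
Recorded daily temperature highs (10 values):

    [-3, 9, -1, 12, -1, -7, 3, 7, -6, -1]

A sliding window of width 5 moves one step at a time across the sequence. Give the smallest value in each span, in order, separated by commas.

Sliding a size-5 window across the 10 values:
-3 9 -1 12 -1 → min -3
9 -1 12 -1 -7 → min -7
-1 12 -1 -7 3 → min -7
12 -1 -7 3 7 → min -7
-1 -7 3 7 -6 → min -7
-7 3 7 -6 -1 → min -7

-3, -7, -7, -7, -7, -7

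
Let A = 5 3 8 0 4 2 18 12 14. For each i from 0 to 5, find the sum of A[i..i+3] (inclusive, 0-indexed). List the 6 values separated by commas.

16, 15, 14, 24, 36, 46

(5, 3, 8, 0) → sum 16
(3, 8, 0, 4) → sum 15
(8, 0, 4, 2) → sum 14
(0, 4, 2, 18) → sum 24
(4, 2, 18, 12) → sum 36
(2, 18, 12, 14) → sum 46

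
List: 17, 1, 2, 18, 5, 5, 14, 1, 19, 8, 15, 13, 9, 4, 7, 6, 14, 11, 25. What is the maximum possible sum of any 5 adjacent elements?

[17, 1, 2, 18, 5] → sum 43
[1, 2, 18, 5, 5] → sum 31
[2, 18, 5, 5, 14] → sum 44
[18, 5, 5, 14, 1] → sum 43
[5, 5, 14, 1, 19] → sum 44
[5, 14, 1, 19, 8] → sum 47
[14, 1, 19, 8, 15] → sum 57
[1, 19, 8, 15, 13] → sum 56
[19, 8, 15, 13, 9] → sum 64
[8, 15, 13, 9, 4] → sum 49
[15, 13, 9, 4, 7] → sum 48
[13, 9, 4, 7, 6] → sum 39
[9, 4, 7, 6, 14] → sum 40
[4, 7, 6, 14, 11] → sum 42
[7, 6, 14, 11, 25] → sum 63
Maximum of these is 64.

64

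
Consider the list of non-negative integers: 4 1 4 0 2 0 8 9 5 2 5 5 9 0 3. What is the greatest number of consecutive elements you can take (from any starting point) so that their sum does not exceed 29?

8

add 4: [4] sum 4, len 1
add 1: [4, 1] sum 5, len 2
add 4: [4, 1, 4] sum 9, len 3
add 0: [4, 1, 4, 0] sum 9, len 4
add 2: [4, 1, 4, 0, 2] sum 11, len 5
add 0: [4, 1, 4, 0, 2, 0] sum 11, len 6
add 8: [4, 1, 4, 0, 2, 0, 8] sum 19, len 7
add 9: [4, 1, 4, 0, 2, 0, 8, 9] sum 28, len 8
add 5: [1, 4, 0, 2, 0, 8, 9, 5] sum 29, len 8
add 2: [0, 2, 0, 8, 9, 5, 2] sum 26, len 7
add 5: [0, 8, 9, 5, 2, 5] sum 29, len 6
add 5: [9, 5, 2, 5, 5] sum 26, len 5
add 9: [5, 2, 5, 5, 9] sum 26, len 5
add 0: [5, 2, 5, 5, 9, 0] sum 26, len 6
add 3: [5, 2, 5, 5, 9, 0, 3] sum 29, len 7
Longest length seen: 8.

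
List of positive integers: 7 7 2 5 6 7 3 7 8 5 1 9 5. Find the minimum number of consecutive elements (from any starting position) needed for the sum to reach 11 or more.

Extend right; whenever the sum reaches 11, record the length and shrink from the left:
add 7: running sum 7 < 11
end 1: [7, 7] sum 14, len 2
end 2: [7, 7, 2] sum 16, len 3
end 3: [7, 2, 5] sum 14, len 3
end 4: [5, 6] sum 11, len 2
end 5: [6, 7] sum 13, len 2
end 6: [6, 7, 3] sum 16, len 3
end 7: [7, 3, 7] sum 17, len 3
end 8: [7, 8] sum 15, len 2
end 9: [8, 5] sum 13, len 2
end 10: [8, 5, 1] sum 14, len 3
end 11: [5, 1, 9] sum 15, len 3
end 12: [9, 5] sum 14, len 2
Shortest qualifying length: 2.

2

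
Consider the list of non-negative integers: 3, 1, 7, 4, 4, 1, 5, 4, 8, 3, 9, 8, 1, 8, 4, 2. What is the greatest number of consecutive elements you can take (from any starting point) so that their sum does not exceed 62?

Extend to the right; shrink from the left whenever the sum exceeds 62:
[3] sum 3 len 1
[3, 1] sum 4 len 2
[3, 1, 7] sum 11 len 3
[3, 1, 7, 4] sum 15 len 4
[3, 1, 7, 4, 4] sum 19 len 5
[3, 1, 7, 4, 4, 1] sum 20 len 6
[3, 1, 7, 4, 4, 1, 5] sum 25 len 7
[3, 1, 7, 4, 4, 1, 5, 4] sum 29 len 8
[3, 1, 7, 4, 4, 1, 5, 4, 8] sum 37 len 9
[3, 1, 7, 4, 4, 1, 5, 4, 8, 3] sum 40 len 10
[3, 1, 7, 4, 4, 1, 5, 4, 8, 3, 9] sum 49 len 11
[3, 1, 7, 4, 4, 1, 5, 4, 8, 3, 9, 8] sum 57 len 12
[3, 1, 7, 4, 4, 1, 5, 4, 8, 3, 9, 8, 1] sum 58 len 13
[7, 4, 4, 1, 5, 4, 8, 3, 9, 8, 1, 8] sum 62 len 12
[4, 4, 1, 5, 4, 8, 3, 9, 8, 1, 8, 4] sum 59 len 12
[4, 4, 1, 5, 4, 8, 3, 9, 8, 1, 8, 4, 2] sum 61 len 13
Longest length seen: 13.

13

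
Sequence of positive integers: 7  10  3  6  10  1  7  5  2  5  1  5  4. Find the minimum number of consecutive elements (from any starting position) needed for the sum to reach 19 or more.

3

add 7: running sum 7 < 19
add 10: running sum 17 < 19
add 3: shortest ending here [7, 10, 3] sum 20, len 3
add 6: shortest ending here [10, 3, 6] sum 19, len 3
add 10: shortest ending here [3, 6, 10] sum 19, len 3
add 1: shortest ending here [3, 6, 10, 1] sum 20, len 4
add 7: shortest ending here [6, 10, 1, 7] sum 24, len 4
add 5: shortest ending here [10, 1, 7, 5] sum 23, len 4
add 2: shortest ending here [10, 1, 7, 5, 2] sum 25, len 5
add 5: shortest ending here [7, 5, 2, 5] sum 19, len 4
add 1: shortest ending here [7, 5, 2, 5, 1] sum 20, len 5
add 5: shortest ending here [7, 5, 2, 5, 1, 5] sum 25, len 6
add 4: shortest ending here [5, 2, 5, 1, 5, 4] sum 22, len 6
Shortest qualifying length: 3.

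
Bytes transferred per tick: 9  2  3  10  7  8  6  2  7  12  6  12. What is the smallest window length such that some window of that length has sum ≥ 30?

3

add 9: running sum 9 < 30
add 2: running sum 11 < 30
add 3: running sum 14 < 30
add 10: running sum 24 < 30
end 4: [9, 2, 3, 10, 7] sum 31, len 5
end 5: [2, 3, 10, 7, 8] sum 30, len 5
end 6: [10, 7, 8, 6] sum 31, len 4
end 7: [10, 7, 8, 6, 2] sum 33, len 5
end 8: [7, 8, 6, 2, 7] sum 30, len 5
end 9: [8, 6, 2, 7, 12] sum 35, len 5
end 10: [6, 2, 7, 12, 6] sum 33, len 5
end 11: [12, 6, 12] sum 30, len 3
Shortest qualifying length: 3.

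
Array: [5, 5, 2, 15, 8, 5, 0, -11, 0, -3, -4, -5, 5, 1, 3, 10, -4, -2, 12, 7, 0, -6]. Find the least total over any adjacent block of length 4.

-18

(5, 5, 2, 15) → sum 27
(5, 2, 15, 8) → sum 30
(2, 15, 8, 5) → sum 30
(15, 8, 5, 0) → sum 28
(8, 5, 0, -11) → sum 2
(5, 0, -11, 0) → sum -6
(0, -11, 0, -3) → sum -14
(-11, 0, -3, -4) → sum -18
(0, -3, -4, -5) → sum -12
(-3, -4, -5, 5) → sum -7
(-4, -5, 5, 1) → sum -3
(-5, 5, 1, 3) → sum 4
(5, 1, 3, 10) → sum 19
(1, 3, 10, -4) → sum 10
(3, 10, -4, -2) → sum 7
(10, -4, -2, 12) → sum 16
(-4, -2, 12, 7) → sum 13
(-2, 12, 7, 0) → sum 17
(12, 7, 0, -6) → sum 13
Least of these is -18.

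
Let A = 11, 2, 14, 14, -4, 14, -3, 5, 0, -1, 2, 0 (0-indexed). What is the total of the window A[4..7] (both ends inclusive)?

Elements at indices 4..7: -4, 14, -3, 5
sum(-4, 14, -3, 5) = 12

12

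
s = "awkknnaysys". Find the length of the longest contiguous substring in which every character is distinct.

add a: [a] len 1
add w: [a, w] len 2
add k: [a, w, k] len 3
add k (repeat k, move left end past it): [k] len 1
add n: [k, n] len 2
add n (repeat n, move left end past it): [n] len 1
add a: [n, a] len 2
add y: [n, a, y] len 3
add s: [n, a, y, s] len 4
add y (repeat y, move left end past it): [s, y] len 2
add s (repeat s, move left end past it): [y, s] len 2
Longest all-distinct length: 4.

4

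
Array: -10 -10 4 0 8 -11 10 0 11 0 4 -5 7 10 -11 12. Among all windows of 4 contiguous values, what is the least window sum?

Window sums for each of the 13 positions:
[-10, -10, 4, 0] → sum -16
[-10, 4, 0, 8] → sum 2
[4, 0, 8, -11] → sum 1
[0, 8, -11, 10] → sum 7
[8, -11, 10, 0] → sum 7
[-11, 10, 0, 11] → sum 10
[10, 0, 11, 0] → sum 21
[0, 11, 0, 4] → sum 15
[11, 0, 4, -5] → sum 10
[0, 4, -5, 7] → sum 6
[4, -5, 7, 10] → sum 16
[-5, 7, 10, -11] → sum 1
[7, 10, -11, 12] → sum 18
Least of these is -16.

-16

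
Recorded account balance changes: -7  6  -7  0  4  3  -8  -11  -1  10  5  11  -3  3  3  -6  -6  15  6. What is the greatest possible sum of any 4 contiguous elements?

25

Each size-4 window and its sum:
(-7, 6, -7, 0) → sum -8
(6, -7, 0, 4) → sum 3
(-7, 0, 4, 3) → sum 0
(0, 4, 3, -8) → sum -1
(4, 3, -8, -11) → sum -12
(3, -8, -11, -1) → sum -17
(-8, -11, -1, 10) → sum -10
(-11, -1, 10, 5) → sum 3
(-1, 10, 5, 11) → sum 25
(10, 5, 11, -3) → sum 23
(5, 11, -3, 3) → sum 16
(11, -3, 3, 3) → sum 14
(-3, 3, 3, -6) → sum -3
(3, 3, -6, -6) → sum -6
(3, -6, -6, 15) → sum 6
(-6, -6, 15, 6) → sum 9
Greatest of these is 25.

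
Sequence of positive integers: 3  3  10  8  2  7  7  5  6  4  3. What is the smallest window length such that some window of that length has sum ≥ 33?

Extend right; whenever the sum reaches 33, record the length and shrink from the left:
add 3: running sum 3 < 33
add 3: running sum 6 < 33
add 10: running sum 16 < 33
add 8: running sum 24 < 33
add 2: running sum 26 < 33
add 7: shortest ending here [3, 3, 10, 8, 2, 7] sum 33, len 6
add 7: shortest ending here [10, 8, 2, 7, 7] sum 34, len 5
add 5: shortest ending here [10, 8, 2, 7, 7, 5] sum 39, len 6
add 6: shortest ending here [8, 2, 7, 7, 5, 6] sum 35, len 6
add 4: shortest ending here [8, 2, 7, 7, 5, 6, 4] sum 39, len 7
add 3: shortest ending here [2, 7, 7, 5, 6, 4, 3] sum 34, len 7
Shortest qualifying length: 5.

5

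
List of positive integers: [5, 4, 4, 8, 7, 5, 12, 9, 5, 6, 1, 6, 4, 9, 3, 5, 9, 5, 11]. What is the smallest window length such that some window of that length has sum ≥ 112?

Extend right; whenever the sum reaches 112, record the length and shrink from the left:
add 5: running sum 5 < 112
add 4: running sum 9 < 112
add 4: running sum 13 < 112
add 8: running sum 21 < 112
add 7: running sum 28 < 112
add 5: running sum 33 < 112
add 12: running sum 45 < 112
add 9: running sum 54 < 112
add 5: running sum 59 < 112
add 6: running sum 65 < 112
add 1: running sum 66 < 112
add 6: running sum 72 < 112
add 4: running sum 76 < 112
add 9: running sum 85 < 112
add 3: running sum 88 < 112
add 5: running sum 93 < 112
add 9: running sum 102 < 112
add 5: running sum 107 < 112
end 18: [4, 4, 8, 7, 5, 12, 9, 5, 6, 1, 6, 4, 9, 3, 5, 9, 5, 11] sum 113, len 18
Shortest qualifying length: 18.

18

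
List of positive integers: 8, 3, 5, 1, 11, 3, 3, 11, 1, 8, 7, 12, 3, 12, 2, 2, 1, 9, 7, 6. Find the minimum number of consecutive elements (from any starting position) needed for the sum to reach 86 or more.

14

Extend right; whenever the sum reaches 86, record the length and shrink from the left:
add 8: running sum 8 < 86
add 3: running sum 11 < 86
add 5: running sum 16 < 86
add 1: running sum 17 < 86
add 11: running sum 28 < 86
add 3: running sum 31 < 86
add 3: running sum 34 < 86
add 11: running sum 45 < 86
add 1: running sum 46 < 86
add 8: running sum 54 < 86
add 7: running sum 61 < 86
add 12: running sum 73 < 86
add 3: running sum 76 < 86
end 13: [8, 3, 5, 1, 11, 3, 3, 11, 1, 8, 7, 12, 3, 12] sum 88, len 14
end 14: [8, 3, 5, 1, 11, 3, 3, 11, 1, 8, 7, 12, 3, 12, 2] sum 90, len 15
end 15: [8, 3, 5, 1, 11, 3, 3, 11, 1, 8, 7, 12, 3, 12, 2, 2] sum 92, len 16
end 16: [8, 3, 5, 1, 11, 3, 3, 11, 1, 8, 7, 12, 3, 12, 2, 2, 1] sum 93, len 17
end 17: [1, 11, 3, 3, 11, 1, 8, 7, 12, 3, 12, 2, 2, 1, 9] sum 86, len 15
end 18: [11, 3, 3, 11, 1, 8, 7, 12, 3, 12, 2, 2, 1, 9, 7] sum 92, len 15
end 19: [3, 3, 11, 1, 8, 7, 12, 3, 12, 2, 2, 1, 9, 7, 6] sum 87, len 15
Shortest qualifying length: 14.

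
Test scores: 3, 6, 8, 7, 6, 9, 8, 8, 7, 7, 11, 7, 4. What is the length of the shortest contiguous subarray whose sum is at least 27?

add 3: running sum 3 < 27
add 6: running sum 9 < 27
add 8: running sum 17 < 27
add 7: running sum 24 < 27
add 6: shortest ending here [6, 8, 7, 6] sum 27, len 4
add 9: shortest ending here [8, 7, 6, 9] sum 30, len 4
add 8: shortest ending here [7, 6, 9, 8] sum 30, len 4
add 8: shortest ending here [6, 9, 8, 8] sum 31, len 4
add 7: shortest ending here [9, 8, 8, 7] sum 32, len 4
add 7: shortest ending here [8, 8, 7, 7] sum 30, len 4
add 11: shortest ending here [8, 7, 7, 11] sum 33, len 4
add 7: shortest ending here [7, 7, 11, 7] sum 32, len 4
add 4: shortest ending here [7, 11, 7, 4] sum 29, len 4
Shortest qualifying length: 4.

4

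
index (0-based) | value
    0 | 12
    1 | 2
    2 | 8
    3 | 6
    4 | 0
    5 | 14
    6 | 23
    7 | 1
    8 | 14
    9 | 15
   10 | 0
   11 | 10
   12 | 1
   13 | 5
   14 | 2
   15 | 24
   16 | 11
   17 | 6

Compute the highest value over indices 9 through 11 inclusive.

Elements at indices 9..11: 15, 0, 10
max(15, 0, 10) = 15

15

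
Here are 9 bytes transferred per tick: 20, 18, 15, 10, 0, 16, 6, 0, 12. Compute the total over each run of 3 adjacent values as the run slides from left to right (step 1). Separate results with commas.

53, 43, 25, 26, 22, 22, 18

(20, 18, 15) → sum 53
(18, 15, 10) → sum 43
(15, 10, 0) → sum 25
(10, 0, 16) → sum 26
(0, 16, 6) → sum 22
(16, 6, 0) → sum 22
(6, 0, 12) → sum 18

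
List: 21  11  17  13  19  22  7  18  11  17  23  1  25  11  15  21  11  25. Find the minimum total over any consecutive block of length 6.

Window sums for each of the 13 positions:
[21, 11, 17, 13, 19, 22] → sum 103
[11, 17, 13, 19, 22, 7] → sum 89
[17, 13, 19, 22, 7, 18] → sum 96
[13, 19, 22, 7, 18, 11] → sum 90
[19, 22, 7, 18, 11, 17] → sum 94
[22, 7, 18, 11, 17, 23] → sum 98
[7, 18, 11, 17, 23, 1] → sum 77
[18, 11, 17, 23, 1, 25] → sum 95
[11, 17, 23, 1, 25, 11] → sum 88
[17, 23, 1, 25, 11, 15] → sum 92
[23, 1, 25, 11, 15, 21] → sum 96
[1, 25, 11, 15, 21, 11] → sum 84
[25, 11, 15, 21, 11, 25] → sum 108
Minimum of these is 77.

77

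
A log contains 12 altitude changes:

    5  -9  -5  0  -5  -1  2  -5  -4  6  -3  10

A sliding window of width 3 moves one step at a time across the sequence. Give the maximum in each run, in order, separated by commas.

5, 0, 0, 0, 2, 2, 2, 6, 6, 10

(5, -9, -5) → max 5
(-9, -5, 0) → max 0
(-5, 0, -5) → max 0
(0, -5, -1) → max 0
(-5, -1, 2) → max 2
(-1, 2, -5) → max 2
(2, -5, -4) → max 2
(-5, -4, 6) → max 6
(-4, 6, -3) → max 6
(6, -3, 10) → max 10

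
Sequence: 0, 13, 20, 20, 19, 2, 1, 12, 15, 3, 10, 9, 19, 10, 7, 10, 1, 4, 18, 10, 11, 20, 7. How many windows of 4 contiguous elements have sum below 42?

[0, 13, 20, 20] → sum 53
[13, 20, 20, 19] → sum 72
[20, 20, 19, 2] → sum 61
[20, 19, 2, 1] → sum 42
[19, 2, 1, 12] → sum 34  < 42 ✓
[2, 1, 12, 15] → sum 30  < 42 ✓
[1, 12, 15, 3] → sum 31  < 42 ✓
[12, 15, 3, 10] → sum 40  < 42 ✓
[15, 3, 10, 9] → sum 37  < 42 ✓
[3, 10, 9, 19] → sum 41  < 42 ✓
[10, 9, 19, 10] → sum 48
[9, 19, 10, 7] → sum 45
[19, 10, 7, 10] → sum 46
[10, 7, 10, 1] → sum 28  < 42 ✓
[7, 10, 1, 4] → sum 22  < 42 ✓
[10, 1, 4, 18] → sum 33  < 42 ✓
[1, 4, 18, 10] → sum 33  < 42 ✓
[4, 18, 10, 11] → sum 43
[18, 10, 11, 20] → sum 59
[10, 11, 20, 7] → sum 48
10 windows satisfy the condition.

10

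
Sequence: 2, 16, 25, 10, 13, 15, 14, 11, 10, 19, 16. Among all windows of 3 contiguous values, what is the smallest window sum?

(2, 16, 25) → sum 43
(16, 25, 10) → sum 51
(25, 10, 13) → sum 48
(10, 13, 15) → sum 38
(13, 15, 14) → sum 42
(15, 14, 11) → sum 40
(14, 11, 10) → sum 35
(11, 10, 19) → sum 40
(10, 19, 16) → sum 45
Smallest of these is 35.

35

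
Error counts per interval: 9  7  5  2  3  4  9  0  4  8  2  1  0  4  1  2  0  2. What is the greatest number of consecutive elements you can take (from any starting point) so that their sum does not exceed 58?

17

Extend to the right; shrink from the left whenever the sum exceeds 58:
→ 9: sum 9, len 1
→ 7: sum 16, len 2
→ 5: sum 21, len 3
→ 2: sum 23, len 4
→ 3: sum 26, len 5
→ 4: sum 30, len 6
→ 9: sum 39, len 7
→ 0: sum 39, len 8
→ 4: sum 43, len 9
→ 8: sum 51, len 10
→ 2: sum 53, len 11
→ 1: sum 54, len 12
→ 0: sum 54, len 13
→ 4: sum 58, len 14
→ 1 (dropped 9): sum 50, len 14
→ 2: sum 52, len 15
→ 0: sum 52, len 16
→ 2: sum 54, len 17
Longest length seen: 17.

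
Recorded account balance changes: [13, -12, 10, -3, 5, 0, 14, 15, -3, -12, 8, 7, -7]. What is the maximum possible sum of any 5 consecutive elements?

13 -12 10 -3 5 → sum 13
-12 10 -3 5 0 → sum 0
10 -3 5 0 14 → sum 26
-3 5 0 14 15 → sum 31
5 0 14 15 -3 → sum 31
0 14 15 -3 -12 → sum 14
14 15 -3 -12 8 → sum 22
15 -3 -12 8 7 → sum 15
-3 -12 8 7 -7 → sum -7
Maximum of these is 31.

31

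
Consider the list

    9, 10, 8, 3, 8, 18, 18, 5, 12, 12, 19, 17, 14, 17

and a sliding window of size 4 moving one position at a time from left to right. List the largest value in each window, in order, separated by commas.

10, 10, 18, 18, 18, 18, 18, 19, 19, 19, 19

Sliding a size-4 window across the 14 values:
[9, 10, 8, 3] → max 10
[10, 8, 3, 8] → max 10
[8, 3, 8, 18] → max 18
[3, 8, 18, 18] → max 18
[8, 18, 18, 5] → max 18
[18, 18, 5, 12] → max 18
[18, 5, 12, 12] → max 18
[5, 12, 12, 19] → max 19
[12, 12, 19, 17] → max 19
[12, 19, 17, 14] → max 19
[19, 17, 14, 17] → max 19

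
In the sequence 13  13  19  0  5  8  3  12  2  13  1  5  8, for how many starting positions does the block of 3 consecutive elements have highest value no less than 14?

[13, 13, 19] → max 19  ≥ 14 ✓
[13, 19, 0] → max 19  ≥ 14 ✓
[19, 0, 5] → max 19  ≥ 14 ✓
[0, 5, 8] → max 8
[5, 8, 3] → max 8
[8, 3, 12] → max 12
[3, 12, 2] → max 12
[12, 2, 13] → max 13
[2, 13, 1] → max 13
[13, 1, 5] → max 13
[1, 5, 8] → max 8
3 windows satisfy the condition.

3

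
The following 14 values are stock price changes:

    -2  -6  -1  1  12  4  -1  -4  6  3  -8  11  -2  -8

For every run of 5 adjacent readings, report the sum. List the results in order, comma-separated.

4, 10, 15, 12, 17, 8, -4, 8, 10, -4

-2 -6 -1 1 12 → sum 4
-6 -1 1 12 4 → sum 10
-1 1 12 4 -1 → sum 15
1 12 4 -1 -4 → sum 12
12 4 -1 -4 6 → sum 17
4 -1 -4 6 3 → sum 8
-1 -4 6 3 -8 → sum -4
-4 6 3 -8 11 → sum 8
6 3 -8 11 -2 → sum 10
3 -8 11 -2 -8 → sum -4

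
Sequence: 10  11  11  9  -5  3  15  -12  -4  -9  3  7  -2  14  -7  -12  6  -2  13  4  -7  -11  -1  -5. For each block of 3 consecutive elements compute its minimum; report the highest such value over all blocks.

[10, 11, 11] → min 10
[11, 11, 9] → min 9
[11, 9, -5] → min -5
[9, -5, 3] → min -5
[-5, 3, 15] → min -5
[3, 15, -12] → min -12
[15, -12, -4] → min -12
[-12, -4, -9] → min -12
[-4, -9, 3] → min -9
[-9, 3, 7] → min -9
[3, 7, -2] → min -2
[7, -2, 14] → min -2
[-2, 14, -7] → min -7
[14, -7, -12] → min -12
[-7, -12, 6] → min -12
[-12, 6, -2] → min -12
[6, -2, 13] → min -2
[-2, 13, 4] → min -2
[13, 4, -7] → min -7
[4, -7, -11] → min -11
[-7, -11, -1] → min -11
[-11, -1, -5] → min -11
Highest of these is 10.

10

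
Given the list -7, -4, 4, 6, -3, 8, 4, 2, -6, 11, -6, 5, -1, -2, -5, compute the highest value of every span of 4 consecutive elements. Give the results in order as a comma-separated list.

6, 6, 8, 8, 8, 8, 11, 11, 11, 11, 5, 5

-7 -4 4 6 → max 6
-4 4 6 -3 → max 6
4 6 -3 8 → max 8
6 -3 8 4 → max 8
-3 8 4 2 → max 8
8 4 2 -6 → max 8
4 2 -6 11 → max 11
2 -6 11 -6 → max 11
-6 11 -6 5 → max 11
11 -6 5 -1 → max 11
-6 5 -1 -2 → max 5
5 -1 -2 -5 → max 5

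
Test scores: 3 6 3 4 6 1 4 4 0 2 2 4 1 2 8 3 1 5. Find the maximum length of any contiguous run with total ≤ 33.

→ 3: sum 3, len 1
→ 6: sum 9, len 2
→ 3: sum 12, len 3
→ 4: sum 16, len 4
→ 6: sum 22, len 5
→ 1: sum 23, len 6
→ 4: sum 27, len 7
→ 4: sum 31, len 8
→ 0: sum 31, len 9
→ 2: sum 33, len 10
→ 2 (dropped 3): sum 32, len 10
→ 4 (dropped 6): sum 30, len 10
→ 1: sum 31, len 11
→ 2: sum 33, len 12
→ 8 (dropped 3, 4, 6): sum 28, len 10
→ 3: sum 31, len 11
→ 1: sum 32, len 12
→ 5 (dropped 1, 4): sum 32, len 11
Longest length seen: 12.

12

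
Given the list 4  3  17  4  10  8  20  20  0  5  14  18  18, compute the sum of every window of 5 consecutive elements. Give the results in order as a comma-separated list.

38, 42, 59, 62, 58, 53, 59, 57, 55

Sliding a size-5 window across the 13 values:
(4, 3, 17, 4, 10) → sum 38
(3, 17, 4, 10, 8) → sum 42
(17, 4, 10, 8, 20) → sum 59
(4, 10, 8, 20, 20) → sum 62
(10, 8, 20, 20, 0) → sum 58
(8, 20, 20, 0, 5) → sum 53
(20, 20, 0, 5, 14) → sum 59
(20, 0, 5, 14, 18) → sum 57
(0, 5, 14, 18, 18) → sum 55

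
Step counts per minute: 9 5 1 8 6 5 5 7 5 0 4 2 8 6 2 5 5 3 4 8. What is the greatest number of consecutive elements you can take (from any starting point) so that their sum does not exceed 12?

4

→ 9: sum 9, len 1
→ 5 (dropped 9): sum 5, len 1
→ 1: sum 6, len 2
→ 8 (dropped 5): sum 9, len 2
→ 6 (dropped 1, 8): sum 6, len 1
→ 5: sum 11, len 2
→ 5 (dropped 6): sum 10, len 2
→ 7 (dropped 5): sum 12, len 2
→ 5 (dropped 5): sum 12, len 2
→ 0: sum 12, len 3
→ 4 (dropped 7): sum 9, len 3
→ 2: sum 11, len 4
→ 8 (dropped 5, 0, 4): sum 10, len 2
→ 6 (dropped 2, 8): sum 6, len 1
→ 2: sum 8, len 2
→ 5 (dropped 6): sum 7, len 2
→ 5: sum 12, len 3
→ 3 (dropped 2, 5): sum 8, len 2
→ 4: sum 12, len 3
→ 8 (dropped 5, 3): sum 12, len 2
Longest length seen: 4.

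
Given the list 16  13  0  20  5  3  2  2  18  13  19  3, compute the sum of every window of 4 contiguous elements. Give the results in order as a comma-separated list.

49, 38, 28, 30, 12, 25, 35, 52, 53

16 13 0 20 → sum 49
13 0 20 5 → sum 38
0 20 5 3 → sum 28
20 5 3 2 → sum 30
5 3 2 2 → sum 12
3 2 2 18 → sum 25
2 2 18 13 → sum 35
2 18 13 19 → sum 52
18 13 19 3 → sum 53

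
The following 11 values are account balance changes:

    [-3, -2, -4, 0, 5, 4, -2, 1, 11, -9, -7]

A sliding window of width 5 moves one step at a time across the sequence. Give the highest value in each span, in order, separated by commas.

5, 5, 5, 5, 11, 11, 11

-3 -2 -4 0 5 → max 5
-2 -4 0 5 4 → max 5
-4 0 5 4 -2 → max 5
0 5 4 -2 1 → max 5
5 4 -2 1 11 → max 11
4 -2 1 11 -9 → max 11
-2 1 11 -9 -7 → max 11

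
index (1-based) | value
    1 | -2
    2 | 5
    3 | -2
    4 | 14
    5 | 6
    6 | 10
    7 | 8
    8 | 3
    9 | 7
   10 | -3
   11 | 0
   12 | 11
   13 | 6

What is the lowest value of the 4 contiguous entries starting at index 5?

Elements at indices 5..8: 6, 10, 8, 3
min(6, 10, 8, 3) = 3

3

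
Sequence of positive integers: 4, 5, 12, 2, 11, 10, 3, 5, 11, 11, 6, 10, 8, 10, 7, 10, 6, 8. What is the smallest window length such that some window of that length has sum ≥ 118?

add 4: running sum 4 < 118
add 5: running sum 9 < 118
add 12: running sum 21 < 118
add 2: running sum 23 < 118
add 11: running sum 34 < 118
add 10: running sum 44 < 118
add 3: running sum 47 < 118
add 5: running sum 52 < 118
add 11: running sum 63 < 118
add 11: running sum 74 < 118
add 6: running sum 80 < 118
add 10: running sum 90 < 118
add 8: running sum 98 < 118
add 10: running sum 108 < 118
add 7: running sum 115 < 118
end 15: [5, 12, 2, 11, 10, 3, 5, 11, 11, 6, 10, 8, 10, 7, 10] sum 121, len 15
end 16: [12, 2, 11, 10, 3, 5, 11, 11, 6, 10, 8, 10, 7, 10, 6] sum 122, len 15
end 17: [2, 11, 10, 3, 5, 11, 11, 6, 10, 8, 10, 7, 10, 6, 8] sum 118, len 15
Shortest qualifying length: 15.

15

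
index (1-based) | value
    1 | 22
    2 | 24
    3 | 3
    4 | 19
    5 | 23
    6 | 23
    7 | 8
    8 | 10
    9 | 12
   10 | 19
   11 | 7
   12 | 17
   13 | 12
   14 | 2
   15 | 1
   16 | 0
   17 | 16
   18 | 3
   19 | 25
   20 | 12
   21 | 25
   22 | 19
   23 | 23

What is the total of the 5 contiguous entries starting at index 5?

76

Elements at indices 5..9: 23, 23, 8, 10, 12
sum(23, 23, 8, 10, 12) = 76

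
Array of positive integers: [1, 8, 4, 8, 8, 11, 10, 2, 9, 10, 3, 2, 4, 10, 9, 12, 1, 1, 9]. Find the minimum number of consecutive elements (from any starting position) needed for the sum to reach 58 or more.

add 1: running sum 1 < 58
add 8: running sum 9 < 58
add 4: running sum 13 < 58
add 8: running sum 21 < 58
add 8: running sum 29 < 58
add 11: running sum 40 < 58
add 10: running sum 50 < 58
add 2: running sum 52 < 58
end 8: [8, 4, 8, 8, 11, 10, 2, 9] sum 60, len 8
end 9: [8, 8, 11, 10, 2, 9, 10] sum 58, len 7
end 10: [8, 8, 11, 10, 2, 9, 10, 3] sum 61, len 8
end 11: [8, 8, 11, 10, 2, 9, 10, 3, 2] sum 63, len 9
end 12: [8, 11, 10, 2, 9, 10, 3, 2, 4] sum 59, len 9
end 13: [11, 10, 2, 9, 10, 3, 2, 4, 10] sum 61, len 9
end 14: [10, 2, 9, 10, 3, 2, 4, 10, 9] sum 59, len 9
end 15: [9, 10, 3, 2, 4, 10, 9, 12] sum 59, len 8
end 16: [9, 10, 3, 2, 4, 10, 9, 12, 1] sum 60, len 9
end 17: [9, 10, 3, 2, 4, 10, 9, 12, 1, 1] sum 61, len 10
end 18: [10, 3, 2, 4, 10, 9, 12, 1, 1, 9] sum 61, len 10
Shortest qualifying length: 7.

7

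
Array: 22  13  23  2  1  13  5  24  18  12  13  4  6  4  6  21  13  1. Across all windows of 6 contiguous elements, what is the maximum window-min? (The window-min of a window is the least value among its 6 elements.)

Window mins for each of the 13 positions:
[22, 13, 23, 2, 1, 13] → min 1
[13, 23, 2, 1, 13, 5] → min 1
[23, 2, 1, 13, 5, 24] → min 1
[2, 1, 13, 5, 24, 18] → min 1
[1, 13, 5, 24, 18, 12] → min 1
[13, 5, 24, 18, 12, 13] → min 5
[5, 24, 18, 12, 13, 4] → min 4
[24, 18, 12, 13, 4, 6] → min 4
[18, 12, 13, 4, 6, 4] → min 4
[12, 13, 4, 6, 4, 6] → min 4
[13, 4, 6, 4, 6, 21] → min 4
[4, 6, 4, 6, 21, 13] → min 4
[6, 4, 6, 21, 13, 1] → min 1
Maximum of these is 5.

5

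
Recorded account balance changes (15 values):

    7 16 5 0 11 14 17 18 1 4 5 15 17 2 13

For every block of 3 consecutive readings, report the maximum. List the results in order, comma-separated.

7 16 5 → max 16
16 5 0 → max 16
5 0 11 → max 11
0 11 14 → max 14
11 14 17 → max 17
14 17 18 → max 18
17 18 1 → max 18
18 1 4 → max 18
1 4 5 → max 5
4 5 15 → max 15
5 15 17 → max 17
15 17 2 → max 17
17 2 13 → max 17

16, 16, 11, 14, 17, 18, 18, 18, 5, 15, 17, 17, 17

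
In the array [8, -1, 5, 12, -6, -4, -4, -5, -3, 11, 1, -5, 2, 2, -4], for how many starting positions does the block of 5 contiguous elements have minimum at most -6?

[8, -1, 5, 12, -6] → min -6  ≤ -6 ✓
[-1, 5, 12, -6, -4] → min -6  ≤ -6 ✓
[5, 12, -6, -4, -4] → min -6  ≤ -6 ✓
[12, -6, -4, -4, -5] → min -6  ≤ -6 ✓
[-6, -4, -4, -5, -3] → min -6  ≤ -6 ✓
[-4, -4, -5, -3, 11] → min -5
[-4, -5, -3, 11, 1] → min -5
[-5, -3, 11, 1, -5] → min -5
[-3, 11, 1, -5, 2] → min -5
[11, 1, -5, 2, 2] → min -5
[1, -5, 2, 2, -4] → min -5
5 windows satisfy the condition.

5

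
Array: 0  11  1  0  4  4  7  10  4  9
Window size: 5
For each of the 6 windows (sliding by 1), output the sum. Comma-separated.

(0, 11, 1, 0, 4) → sum 16
(11, 1, 0, 4, 4) → sum 20
(1, 0, 4, 4, 7) → sum 16
(0, 4, 4, 7, 10) → sum 25
(4, 4, 7, 10, 4) → sum 29
(4, 7, 10, 4, 9) → sum 34

16, 20, 16, 25, 29, 34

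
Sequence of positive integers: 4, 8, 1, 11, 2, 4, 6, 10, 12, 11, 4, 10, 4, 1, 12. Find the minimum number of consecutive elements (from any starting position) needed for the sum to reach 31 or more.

3

add 4: running sum 4 < 31
add 8: running sum 12 < 31
add 1: running sum 13 < 31
add 11: running sum 24 < 31
add 2: running sum 26 < 31
add 4: running sum 30 < 31
end 6: [8, 1, 11, 2, 4, 6] sum 32, len 6
end 7: [11, 2, 4, 6, 10] sum 33, len 5
end 8: [4, 6, 10, 12] sum 32, len 4
end 9: [10, 12, 11] sum 33, len 3
end 10: [10, 12, 11, 4] sum 37, len 4
end 11: [12, 11, 4, 10] sum 37, len 4
end 12: [12, 11, 4, 10, 4] sum 41, len 5
end 13: [12, 11, 4, 10, 4, 1] sum 42, len 6
end 14: [4, 10, 4, 1, 12] sum 31, len 5
Shortest qualifying length: 3.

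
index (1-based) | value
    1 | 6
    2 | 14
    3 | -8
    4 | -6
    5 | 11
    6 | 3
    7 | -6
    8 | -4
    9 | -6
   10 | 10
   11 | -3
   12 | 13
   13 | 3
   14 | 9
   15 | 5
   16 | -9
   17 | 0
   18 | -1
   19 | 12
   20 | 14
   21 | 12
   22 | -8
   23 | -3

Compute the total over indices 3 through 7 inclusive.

-6

Elements at indices 3..7: -8, -6, 11, 3, -6
sum(-8, -6, 11, 3, -6) = -6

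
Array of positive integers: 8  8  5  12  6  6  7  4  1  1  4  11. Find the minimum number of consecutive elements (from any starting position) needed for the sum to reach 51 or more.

7

add 8: running sum 8 < 51
add 8: running sum 16 < 51
add 5: running sum 21 < 51
add 12: running sum 33 < 51
add 6: running sum 39 < 51
add 6: running sum 45 < 51
add 7: shortest ending here [8, 8, 5, 12, 6, 6, 7] sum 52, len 7
add 4: shortest ending here [8, 8, 5, 12, 6, 6, 7, 4] sum 56, len 8
add 1: shortest ending here [8, 8, 5, 12, 6, 6, 7, 4, 1] sum 57, len 9
add 1: shortest ending here [8, 8, 5, 12, 6, 6, 7, 4, 1, 1] sum 58, len 10
add 4: shortest ending here [8, 5, 12, 6, 6, 7, 4, 1, 1, 4] sum 54, len 10
add 11: shortest ending here [12, 6, 6, 7, 4, 1, 1, 4, 11] sum 52, len 9
Shortest qualifying length: 7.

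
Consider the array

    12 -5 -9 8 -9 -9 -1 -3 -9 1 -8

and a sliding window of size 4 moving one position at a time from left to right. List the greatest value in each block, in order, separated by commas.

12, 8, 8, 8, -1, -1, 1, 1

12 -5 -9 8 → max 12
-5 -9 8 -9 → max 8
-9 8 -9 -9 → max 8
8 -9 -9 -1 → max 8
-9 -9 -1 -3 → max -1
-9 -1 -3 -9 → max -1
-1 -3 -9 1 → max 1
-3 -9 1 -8 → max 1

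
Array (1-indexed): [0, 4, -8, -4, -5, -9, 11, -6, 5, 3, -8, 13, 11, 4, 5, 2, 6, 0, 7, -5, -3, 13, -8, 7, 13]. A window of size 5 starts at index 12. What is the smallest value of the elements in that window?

Elements at indices 12..16: 13, 11, 4, 5, 2
min(13, 11, 4, 5, 2) = 2

2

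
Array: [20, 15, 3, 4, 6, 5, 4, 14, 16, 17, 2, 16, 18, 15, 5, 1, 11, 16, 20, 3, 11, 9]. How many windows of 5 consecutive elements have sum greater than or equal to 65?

[20, 15, 3, 4, 6] → sum 48
[15, 3, 4, 6, 5] → sum 33
[3, 4, 6, 5, 4] → sum 22
[4, 6, 5, 4, 14] → sum 33
[6, 5, 4, 14, 16] → sum 45
[5, 4, 14, 16, 17] → sum 56
[4, 14, 16, 17, 2] → sum 53
[14, 16, 17, 2, 16] → sum 65  ≥ 65 ✓
[16, 17, 2, 16, 18] → sum 69  ≥ 65 ✓
[17, 2, 16, 18, 15] → sum 68  ≥ 65 ✓
[2, 16, 18, 15, 5] → sum 56
[16, 18, 15, 5, 1] → sum 55
[18, 15, 5, 1, 11] → sum 50
[15, 5, 1, 11, 16] → sum 48
[5, 1, 11, 16, 20] → sum 53
[1, 11, 16, 20, 3] → sum 51
[11, 16, 20, 3, 11] → sum 61
[16, 20, 3, 11, 9] → sum 59
3 windows satisfy the condition.

3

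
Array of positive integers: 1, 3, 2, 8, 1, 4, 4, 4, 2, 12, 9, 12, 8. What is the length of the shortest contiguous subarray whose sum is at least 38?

add 1: running sum 1 < 38
add 3: running sum 4 < 38
add 2: running sum 6 < 38
add 8: running sum 14 < 38
add 1: running sum 15 < 38
add 4: running sum 19 < 38
add 4: running sum 23 < 38
add 4: running sum 27 < 38
add 2: running sum 29 < 38
add 12: shortest ending here [3, 2, 8, 1, 4, 4, 4, 2, 12] sum 40, len 9
add 9: shortest ending here [8, 1, 4, 4, 4, 2, 12, 9] sum 44, len 8
add 12: shortest ending here [4, 2, 12, 9, 12] sum 39, len 5
add 8: shortest ending here [12, 9, 12, 8] sum 41, len 4
Shortest qualifying length: 4.

4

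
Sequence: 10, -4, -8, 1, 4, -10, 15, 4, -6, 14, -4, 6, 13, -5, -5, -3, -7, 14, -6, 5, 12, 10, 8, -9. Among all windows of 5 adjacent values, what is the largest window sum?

10 -4 -8 1 4 → sum 3
-4 -8 1 4 -10 → sum -17
-8 1 4 -10 15 → sum 2
1 4 -10 15 4 → sum 14
4 -10 15 4 -6 → sum 7
-10 15 4 -6 14 → sum 17
15 4 -6 14 -4 → sum 23
4 -6 14 -4 6 → sum 14
-6 14 -4 6 13 → sum 23
14 -4 6 13 -5 → sum 24
-4 6 13 -5 -5 → sum 5
6 13 -5 -5 -3 → sum 6
13 -5 -5 -3 -7 → sum -7
-5 -5 -3 -7 14 → sum -6
-5 -3 -7 14 -6 → sum -7
-3 -7 14 -6 5 → sum 3
-7 14 -6 5 12 → sum 18
14 -6 5 12 10 → sum 35
-6 5 12 10 8 → sum 29
5 12 10 8 -9 → sum 26
Largest of these is 35.

35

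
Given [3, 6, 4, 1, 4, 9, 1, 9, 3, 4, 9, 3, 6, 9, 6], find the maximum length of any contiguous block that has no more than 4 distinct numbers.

[3] 1 distinct, len 1
[3, 6] 2 distinct, len 2
[3, 6, 4] 3 distinct, len 3
[3, 6, 4, 1] 4 distinct, len 4
[3, 6, 4, 1, 4] 4 distinct, len 5
[6, 4, 1, 4, 9] 4 distinct, len 5
[6, 4, 1, 4, 9, 1] 4 distinct, len 6
[6, 4, 1, 4, 9, 1, 9] 4 distinct, len 7
[4, 1, 4, 9, 1, 9, 3] 4 distinct, len 7
[4, 1, 4, 9, 1, 9, 3, 4] 4 distinct, len 8
[4, 1, 4, 9, 1, 9, 3, 4, 9] 4 distinct, len 9
[4, 1, 4, 9, 1, 9, 3, 4, 9, 3] 4 distinct, len 10
[9, 3, 4, 9, 3, 6] 4 distinct, len 6
[9, 3, 4, 9, 3, 6, 9] 4 distinct, len 7
[9, 3, 4, 9, 3, 6, 9, 6] 4 distinct, len 8
Longest length with ≤4 distinct: 10.

10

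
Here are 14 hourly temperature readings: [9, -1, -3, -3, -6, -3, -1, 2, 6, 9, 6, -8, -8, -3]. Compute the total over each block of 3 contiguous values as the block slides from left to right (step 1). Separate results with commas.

Sliding a size-3 window across the 14 values:
9 -1 -3 → sum 5
-1 -3 -3 → sum -7
-3 -3 -6 → sum -12
-3 -6 -3 → sum -12
-6 -3 -1 → sum -10
-3 -1 2 → sum -2
-1 2 6 → sum 7
2 6 9 → sum 17
6 9 6 → sum 21
9 6 -8 → sum 7
6 -8 -8 → sum -10
-8 -8 -3 → sum -19

5, -7, -12, -12, -10, -2, 7, 17, 21, 7, -10, -19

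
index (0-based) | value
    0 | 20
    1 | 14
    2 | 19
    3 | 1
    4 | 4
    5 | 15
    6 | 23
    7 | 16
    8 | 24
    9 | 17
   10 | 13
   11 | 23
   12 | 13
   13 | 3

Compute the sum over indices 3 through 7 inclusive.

59

Elements at indices 3..7: 1, 4, 15, 23, 16
sum(1, 4, 15, 23, 16) = 59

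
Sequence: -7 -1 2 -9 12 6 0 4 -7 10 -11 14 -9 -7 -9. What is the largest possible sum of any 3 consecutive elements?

Each size-3 window and its sum:
(-7, -1, 2) → sum -6
(-1, 2, -9) → sum -8
(2, -9, 12) → sum 5
(-9, 12, 6) → sum 9
(12, 6, 0) → sum 18
(6, 0, 4) → sum 10
(0, 4, -7) → sum -3
(4, -7, 10) → sum 7
(-7, 10, -11) → sum -8
(10, -11, 14) → sum 13
(-11, 14, -9) → sum -6
(14, -9, -7) → sum -2
(-9, -7, -9) → sum -25
Largest of these is 18.

18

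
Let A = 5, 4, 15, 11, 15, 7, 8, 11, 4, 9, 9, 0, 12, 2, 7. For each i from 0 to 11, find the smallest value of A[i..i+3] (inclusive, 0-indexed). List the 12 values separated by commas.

4, 4, 7, 7, 7, 4, 4, 4, 0, 0, 0, 0

Sliding a size-4 window across the 15 values:
5 4 15 11 → min 4
4 15 11 15 → min 4
15 11 15 7 → min 7
11 15 7 8 → min 7
15 7 8 11 → min 7
7 8 11 4 → min 4
8 11 4 9 → min 4
11 4 9 9 → min 4
4 9 9 0 → min 0
9 9 0 12 → min 0
9 0 12 2 → min 0
0 12 2 7 → min 0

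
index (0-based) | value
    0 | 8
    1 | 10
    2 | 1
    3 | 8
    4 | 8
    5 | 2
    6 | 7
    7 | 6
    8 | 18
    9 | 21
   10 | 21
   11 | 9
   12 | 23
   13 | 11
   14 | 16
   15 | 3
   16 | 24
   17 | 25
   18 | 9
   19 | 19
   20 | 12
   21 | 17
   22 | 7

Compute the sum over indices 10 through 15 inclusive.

83

Elements at indices 10..15: 21, 9, 23, 11, 16, 3
sum(21, 9, 23, 11, 16, 3) = 83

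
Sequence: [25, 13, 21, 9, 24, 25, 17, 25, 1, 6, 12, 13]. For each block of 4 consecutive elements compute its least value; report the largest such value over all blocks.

17

(25, 13, 21, 9) → min 9
(13, 21, 9, 24) → min 9
(21, 9, 24, 25) → min 9
(9, 24, 25, 17) → min 9
(24, 25, 17, 25) → min 17
(25, 17, 25, 1) → min 1
(17, 25, 1, 6) → min 1
(25, 1, 6, 12) → min 1
(1, 6, 12, 13) → min 1
Largest of these is 17.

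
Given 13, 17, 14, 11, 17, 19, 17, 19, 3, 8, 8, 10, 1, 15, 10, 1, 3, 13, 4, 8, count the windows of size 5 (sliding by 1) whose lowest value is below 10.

[13, 17, 14, 11, 17] → min 11
[17, 14, 11, 17, 19] → min 11
[14, 11, 17, 19, 17] → min 11
[11, 17, 19, 17, 19] → min 11
[17, 19, 17, 19, 3] → min 3  < 10 ✓
[19, 17, 19, 3, 8] → min 3  < 10 ✓
[17, 19, 3, 8, 8] → min 3  < 10 ✓
[19, 3, 8, 8, 10] → min 3  < 10 ✓
[3, 8, 8, 10, 1] → min 1  < 10 ✓
[8, 8, 10, 1, 15] → min 1  < 10 ✓
[8, 10, 1, 15, 10] → min 1  < 10 ✓
[10, 1, 15, 10, 1] → min 1  < 10 ✓
[1, 15, 10, 1, 3] → min 1  < 10 ✓
[15, 10, 1, 3, 13] → min 1  < 10 ✓
[10, 1, 3, 13, 4] → min 1  < 10 ✓
[1, 3, 13, 4, 8] → min 1  < 10 ✓
12 windows satisfy the condition.

12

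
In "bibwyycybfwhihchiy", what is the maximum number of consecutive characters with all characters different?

[b] len 1
[b, i] len 2
[i, b] len 2
[i, b, w] len 3
[i, b, w, y] len 4
[y] len 1
[y, c] len 2
[c, y] len 2
[c, y, b] len 3
[c, y, b, f] len 4
[c, y, b, f, w] len 5
[c, y, b, f, w, h] len 6
[c, y, b, f, w, h, i] len 7
[i, h] len 2
[i, h, c] len 3
[c, h] len 2
[c, h, i] len 3
[c, h, i, y] len 4
Longest all-distinct length: 7.

7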